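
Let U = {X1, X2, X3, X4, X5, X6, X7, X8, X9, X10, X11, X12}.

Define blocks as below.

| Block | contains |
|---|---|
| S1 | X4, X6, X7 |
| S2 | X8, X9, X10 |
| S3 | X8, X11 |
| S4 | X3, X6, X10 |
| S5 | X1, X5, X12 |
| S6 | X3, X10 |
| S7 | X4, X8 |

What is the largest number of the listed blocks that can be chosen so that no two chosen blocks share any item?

4

S1, S3, S5, S6 are pairwise disjoint (S1={X4,X6,X7}; S3={X8,X11}; S5={X1,X5,X12}; S6={X3,X10}).
Every remaining block overlaps one of these, and no 5 of the listed blocks are pairwise disjoint, so 4 is the maximum.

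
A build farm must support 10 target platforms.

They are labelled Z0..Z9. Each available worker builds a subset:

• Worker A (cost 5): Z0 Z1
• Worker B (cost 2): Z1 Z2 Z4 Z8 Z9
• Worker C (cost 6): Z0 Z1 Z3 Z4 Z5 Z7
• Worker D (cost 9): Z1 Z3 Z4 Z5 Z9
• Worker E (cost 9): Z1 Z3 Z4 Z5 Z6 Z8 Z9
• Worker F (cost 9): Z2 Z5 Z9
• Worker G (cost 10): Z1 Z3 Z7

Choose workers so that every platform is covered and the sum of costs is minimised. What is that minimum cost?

B, C, E together cover every platform (B ∪ C ∪ E = {Z0, Z1, Z2, Z3, Z4, Z5, Z6, Z7, Z8, Z9}); total cost 2 + 6 + 9 = 17.
No covering selection has total cost below 17.

17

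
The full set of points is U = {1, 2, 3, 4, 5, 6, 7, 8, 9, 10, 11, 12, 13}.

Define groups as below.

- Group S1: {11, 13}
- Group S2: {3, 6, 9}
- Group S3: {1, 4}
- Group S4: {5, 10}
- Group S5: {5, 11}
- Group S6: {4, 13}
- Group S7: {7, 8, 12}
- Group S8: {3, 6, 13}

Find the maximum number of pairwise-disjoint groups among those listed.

5

S1, S2, S3, S4, S7 are pairwise disjoint (S1={11,13}; S2={3,6,9}; S3={1,4}; S4={5,10}; S7={7,8,12}).
Every remaining group overlaps one of these, and no 6 of the listed groups are pairwise disjoint, so 5 is the maximum.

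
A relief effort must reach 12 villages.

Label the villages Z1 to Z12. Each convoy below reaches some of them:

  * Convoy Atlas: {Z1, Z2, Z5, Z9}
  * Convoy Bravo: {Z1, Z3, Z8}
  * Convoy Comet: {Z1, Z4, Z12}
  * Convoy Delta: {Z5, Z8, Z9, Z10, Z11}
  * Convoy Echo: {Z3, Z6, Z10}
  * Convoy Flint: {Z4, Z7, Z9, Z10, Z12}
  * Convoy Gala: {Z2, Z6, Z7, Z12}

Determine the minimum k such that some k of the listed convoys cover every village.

Bravo and Delta and Flint and Gala together: Bravo ∪ Delta ∪ Flint ∪ Gala = {Z1, Z2, Z3, Z4, Z5, Z6, Z7, Z8, Z9, Z10, Z11, Z12} — every village is covered.
No 3 of the 7 convoys cover everything (all 35 combinations miss at least one village), so 4 is optimal.

4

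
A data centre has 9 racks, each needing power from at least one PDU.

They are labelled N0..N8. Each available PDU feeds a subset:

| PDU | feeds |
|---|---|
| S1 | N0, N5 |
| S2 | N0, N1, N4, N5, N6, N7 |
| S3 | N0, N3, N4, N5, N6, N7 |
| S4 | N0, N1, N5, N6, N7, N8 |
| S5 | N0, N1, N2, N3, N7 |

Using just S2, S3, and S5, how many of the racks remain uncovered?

Union of S2, S3, S5 = {N0, N1, N2, N3, N4, N5, N6, N7}.
Not covered: N8 — 1 rack.

1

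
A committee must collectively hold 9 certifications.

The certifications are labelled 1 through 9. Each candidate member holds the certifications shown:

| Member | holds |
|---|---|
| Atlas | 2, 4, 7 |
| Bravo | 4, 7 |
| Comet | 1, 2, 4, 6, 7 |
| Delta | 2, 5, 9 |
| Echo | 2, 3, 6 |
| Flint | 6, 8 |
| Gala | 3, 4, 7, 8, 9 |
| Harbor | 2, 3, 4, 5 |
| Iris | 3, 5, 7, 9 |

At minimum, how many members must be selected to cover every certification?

Take {Comet, Gala, Harbor}. Their union is {1, 2, 3, 4, 5, 6, 7, 8, 9}, which is all 9 certifications.
Only Comet contains 1, so Comet is forced; the remaining 4 certifications need at least 2 more members (each remaining member adds at most 3) — so at least 3 members are needed, and 3 is optimal.

3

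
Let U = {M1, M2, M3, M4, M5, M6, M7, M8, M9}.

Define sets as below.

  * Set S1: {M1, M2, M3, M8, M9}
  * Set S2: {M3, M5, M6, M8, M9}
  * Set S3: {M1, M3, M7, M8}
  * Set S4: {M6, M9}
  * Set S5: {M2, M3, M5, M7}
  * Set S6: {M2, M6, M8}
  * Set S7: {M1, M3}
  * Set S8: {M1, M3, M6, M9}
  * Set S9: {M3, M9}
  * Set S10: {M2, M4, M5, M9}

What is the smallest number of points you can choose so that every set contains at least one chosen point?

3

H = {M3, M6, M9} meets every set (each contains at least one member of H), and |H| = 3.
No choice of 2 points meets every set, so 3 is the minimum.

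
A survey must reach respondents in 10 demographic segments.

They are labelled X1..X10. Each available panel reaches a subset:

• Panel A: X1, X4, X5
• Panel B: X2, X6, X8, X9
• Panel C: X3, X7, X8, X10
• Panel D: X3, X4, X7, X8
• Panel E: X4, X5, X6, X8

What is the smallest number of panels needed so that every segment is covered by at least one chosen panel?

3

Take {A, B, C}. Their union is {X1, X2, X3, X4, X5, X6, X7, X8, X9, X10}, which is all 10 segments.
Each panel has at most 4 segments, and 2·4 = 8 < 10 — so at least 3 panels are needed, and 3 is optimal.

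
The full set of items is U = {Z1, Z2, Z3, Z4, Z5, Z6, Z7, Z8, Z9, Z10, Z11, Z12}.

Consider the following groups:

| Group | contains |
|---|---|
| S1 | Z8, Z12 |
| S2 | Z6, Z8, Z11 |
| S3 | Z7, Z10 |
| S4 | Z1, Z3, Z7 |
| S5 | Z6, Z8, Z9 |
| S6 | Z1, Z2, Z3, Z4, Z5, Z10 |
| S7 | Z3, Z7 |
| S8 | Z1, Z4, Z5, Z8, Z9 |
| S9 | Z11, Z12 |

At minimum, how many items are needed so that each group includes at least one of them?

Take H = {Z3, Z7, Z8, Z12}. Each listed group contains at least one of these, so H is a hitting set of size 4.
No choice of 3 items meets every group, so 4 is the minimum.

4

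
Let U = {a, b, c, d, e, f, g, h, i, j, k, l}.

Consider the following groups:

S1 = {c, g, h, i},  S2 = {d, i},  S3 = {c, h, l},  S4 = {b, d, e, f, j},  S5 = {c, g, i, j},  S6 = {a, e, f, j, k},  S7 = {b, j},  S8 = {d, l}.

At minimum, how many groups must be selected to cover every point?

4

S3 and S4 and S5 and S6 together: S3 ∪ S4 ∪ S5 ∪ S6 = {a, b, c, d, e, f, g, h, i, j, k, l} — every point is covered.
No 3 of the 8 groups cover everything (all 56 combinations miss at least one point), so 4 is optimal.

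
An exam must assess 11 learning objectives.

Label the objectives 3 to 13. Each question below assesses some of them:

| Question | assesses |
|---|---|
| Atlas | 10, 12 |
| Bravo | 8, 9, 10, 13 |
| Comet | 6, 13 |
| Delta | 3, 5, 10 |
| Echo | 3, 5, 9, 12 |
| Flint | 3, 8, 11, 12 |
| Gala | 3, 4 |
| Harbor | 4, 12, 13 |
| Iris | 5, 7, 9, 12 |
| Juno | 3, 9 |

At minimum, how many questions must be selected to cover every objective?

Bravo and Comet and Flint and Harbor and Iris together: Bravo ∪ Comet ∪ Flint ∪ Harbor ∪ Iris = {3, 4, 5, 6, 7, 8, 9, 10, 11, 12, 13} — every objective is covered.
No 4 of the 10 questions cover everything (all 210 combinations miss at least one objective), so 5 is optimal.

5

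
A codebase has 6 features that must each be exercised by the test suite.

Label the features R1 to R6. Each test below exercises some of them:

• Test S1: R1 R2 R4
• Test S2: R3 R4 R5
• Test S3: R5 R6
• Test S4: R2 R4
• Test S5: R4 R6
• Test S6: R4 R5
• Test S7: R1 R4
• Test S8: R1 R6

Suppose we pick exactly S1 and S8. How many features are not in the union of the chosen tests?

2

Union of S1, S8 = {R1, R2, R4, R6}.
Not covered: R3, R5 — 2 features.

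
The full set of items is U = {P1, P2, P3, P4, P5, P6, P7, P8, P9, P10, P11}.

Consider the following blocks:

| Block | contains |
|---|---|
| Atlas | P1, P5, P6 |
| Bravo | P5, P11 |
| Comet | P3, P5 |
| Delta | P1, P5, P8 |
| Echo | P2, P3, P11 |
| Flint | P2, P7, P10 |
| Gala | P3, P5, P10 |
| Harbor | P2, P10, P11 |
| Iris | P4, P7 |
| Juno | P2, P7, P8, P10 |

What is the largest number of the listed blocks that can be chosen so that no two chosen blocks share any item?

3

Delta, Harbor, Iris are pairwise disjoint (Delta={P1,P5,P8}; Harbor={P2,P10,P11}; Iris={P4,P7}).
Every remaining block overlaps one of these, and no 4 of the listed blocks are pairwise disjoint, so 3 is the maximum.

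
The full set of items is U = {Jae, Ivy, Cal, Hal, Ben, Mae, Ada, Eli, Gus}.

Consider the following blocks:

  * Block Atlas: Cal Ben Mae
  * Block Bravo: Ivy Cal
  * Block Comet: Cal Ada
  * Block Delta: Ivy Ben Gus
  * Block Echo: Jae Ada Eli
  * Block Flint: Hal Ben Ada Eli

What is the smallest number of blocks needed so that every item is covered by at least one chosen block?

4

Atlas, Delta, Echo, and Flint cover everything between them: the union {Jae, Ivy, Cal, Hal, Ben, Mae, Ada, Eli, Gus} is all of U.
Only Flint contains Hal, so Flint is forced; the remaining 5 items need at least 3 more blocks (each remaining block adds at most 2) — so at least 4 blocks are needed, and 4 is optimal.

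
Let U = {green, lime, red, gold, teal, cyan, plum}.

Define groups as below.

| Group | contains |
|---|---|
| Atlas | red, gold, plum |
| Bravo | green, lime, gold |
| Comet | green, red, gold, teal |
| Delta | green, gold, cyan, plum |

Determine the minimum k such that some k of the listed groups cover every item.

Bravo, Comet, and Delta cover everything between them: the union {green, lime, red, gold, teal, cyan, plum} is all of U.
Only Bravo contains lime, so Bravo is forced; the remaining 4 items need at least 2 more groups (each remaining group adds at most 2) — so at least 3 groups are needed, and 3 is optimal.

3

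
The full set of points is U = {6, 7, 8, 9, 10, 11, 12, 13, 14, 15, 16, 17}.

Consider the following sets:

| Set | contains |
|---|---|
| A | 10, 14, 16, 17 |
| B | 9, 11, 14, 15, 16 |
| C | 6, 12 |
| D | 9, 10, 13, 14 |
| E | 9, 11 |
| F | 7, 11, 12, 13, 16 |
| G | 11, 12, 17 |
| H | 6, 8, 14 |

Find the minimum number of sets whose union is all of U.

Take {A, B, F, H}. Their union is {6, 7, 8, 9, 10, 11, 12, 13, 14, 15, 16, 17}, which is all 12 points.
Only F contains 7, so F is forced; the remaining 7 points need at least 3 more sets (each remaining set adds at most 3) — so at least 4 sets are needed, and 4 is optimal.

4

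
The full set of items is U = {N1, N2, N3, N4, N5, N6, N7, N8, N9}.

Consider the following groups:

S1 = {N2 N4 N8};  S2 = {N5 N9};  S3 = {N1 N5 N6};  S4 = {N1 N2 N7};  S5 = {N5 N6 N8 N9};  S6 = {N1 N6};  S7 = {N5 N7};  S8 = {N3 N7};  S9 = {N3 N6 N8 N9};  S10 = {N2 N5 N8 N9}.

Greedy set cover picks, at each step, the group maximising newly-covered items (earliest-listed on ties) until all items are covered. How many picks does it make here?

Greedy: pick S5 (covers 4 new) → pick S4 (covers 3 new) → pick S1 (covers 1 new) → pick S8 (covers 1 new). Total picks: 4.

4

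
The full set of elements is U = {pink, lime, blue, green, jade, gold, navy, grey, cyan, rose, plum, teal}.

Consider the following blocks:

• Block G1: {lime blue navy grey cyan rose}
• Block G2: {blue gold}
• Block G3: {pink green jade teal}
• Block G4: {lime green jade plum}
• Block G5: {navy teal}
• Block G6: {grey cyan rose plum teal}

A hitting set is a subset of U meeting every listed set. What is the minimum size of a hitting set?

The 3 elements {blue, jade, teal} hit every block.
The blocks G2, G4, G5 are pairwise disjoint, so any hitting set needs a separate element for each — at least 3. Hence 3 is optimal.

3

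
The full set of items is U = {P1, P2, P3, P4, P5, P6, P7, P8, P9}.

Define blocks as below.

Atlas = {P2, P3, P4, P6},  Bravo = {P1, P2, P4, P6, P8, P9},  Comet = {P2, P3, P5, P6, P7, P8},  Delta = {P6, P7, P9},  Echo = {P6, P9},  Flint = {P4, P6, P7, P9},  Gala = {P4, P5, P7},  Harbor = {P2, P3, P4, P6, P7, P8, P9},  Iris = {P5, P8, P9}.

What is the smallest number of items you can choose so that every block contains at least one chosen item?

2

The 2 items {P5, P6} hit every block.
The blocks Echo, Gala are pairwise disjoint, so any hitting set needs a separate item for each — at least 2. Hence 2 is optimal.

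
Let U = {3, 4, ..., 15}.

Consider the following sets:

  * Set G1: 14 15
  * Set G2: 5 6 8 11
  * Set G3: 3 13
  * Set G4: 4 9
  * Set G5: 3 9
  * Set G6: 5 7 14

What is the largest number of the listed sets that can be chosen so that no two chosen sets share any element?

4

G1, G2, G3, G4 are pairwise disjoint (G1={14,15}; G2={5,6,8,11}; G3={3,13}; G4={4,9}).
Every remaining set overlaps one of these, and no 5 of the listed sets are pairwise disjoint, so 4 is the maximum.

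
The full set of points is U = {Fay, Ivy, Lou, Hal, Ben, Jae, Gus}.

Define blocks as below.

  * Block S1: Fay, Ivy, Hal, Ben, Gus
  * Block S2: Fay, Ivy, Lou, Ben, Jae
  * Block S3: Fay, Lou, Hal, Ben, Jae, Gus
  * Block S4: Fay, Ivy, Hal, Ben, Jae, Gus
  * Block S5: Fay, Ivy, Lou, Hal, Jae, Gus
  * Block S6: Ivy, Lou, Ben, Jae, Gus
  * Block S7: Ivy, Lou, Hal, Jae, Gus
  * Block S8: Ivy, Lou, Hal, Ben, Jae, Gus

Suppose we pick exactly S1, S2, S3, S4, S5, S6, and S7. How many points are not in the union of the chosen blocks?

0

Union of S1, S2, S3, S4, S5, S6, S7 = {Fay, Ivy, Lou, Hal, Ben, Jae, Gus} — that's every point, so 0 are uncovered.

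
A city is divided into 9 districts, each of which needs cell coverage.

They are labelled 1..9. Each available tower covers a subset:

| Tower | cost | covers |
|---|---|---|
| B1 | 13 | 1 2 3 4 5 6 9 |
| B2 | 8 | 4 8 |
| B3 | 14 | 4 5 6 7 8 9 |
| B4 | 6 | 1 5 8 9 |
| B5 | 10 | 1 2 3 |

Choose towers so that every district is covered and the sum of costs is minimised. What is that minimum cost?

24

B3, B5 together cover every district (B3 ∪ B5 = {1, 2, 3, 4, 5, 6, 7, 8, 9}); total cost 14 + 10 = 24.
The greedy pick B4, B1, B3 costs 33; no covering selection beats 24.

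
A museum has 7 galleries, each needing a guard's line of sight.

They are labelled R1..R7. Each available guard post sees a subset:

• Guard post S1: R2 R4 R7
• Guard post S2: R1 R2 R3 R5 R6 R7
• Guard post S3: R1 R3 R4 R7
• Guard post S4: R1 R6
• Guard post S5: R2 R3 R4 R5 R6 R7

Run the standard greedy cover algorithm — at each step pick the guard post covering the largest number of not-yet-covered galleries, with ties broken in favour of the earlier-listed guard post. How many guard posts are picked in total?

Greedy: pick S2 (covers 6 new) → pick S1 (covers 1 new). Total picks: 2.

2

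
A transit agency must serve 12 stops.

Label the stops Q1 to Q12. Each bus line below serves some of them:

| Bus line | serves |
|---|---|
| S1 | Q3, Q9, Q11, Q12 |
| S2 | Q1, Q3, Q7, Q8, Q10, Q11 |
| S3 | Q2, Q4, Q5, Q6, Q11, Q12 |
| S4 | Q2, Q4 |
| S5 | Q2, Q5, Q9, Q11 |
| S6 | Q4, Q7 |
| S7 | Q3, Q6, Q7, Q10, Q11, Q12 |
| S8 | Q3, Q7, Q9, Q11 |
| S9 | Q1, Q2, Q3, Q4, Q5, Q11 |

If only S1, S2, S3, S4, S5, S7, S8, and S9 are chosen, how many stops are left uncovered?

Union of S1, S2, S3, S4, S5, S7, S8, S9 = {Q1, Q2, Q3, Q4, Q5, Q6, Q7, Q8, Q9, Q10, Q11, Q12} — that's every stop, so 0 are uncovered.

0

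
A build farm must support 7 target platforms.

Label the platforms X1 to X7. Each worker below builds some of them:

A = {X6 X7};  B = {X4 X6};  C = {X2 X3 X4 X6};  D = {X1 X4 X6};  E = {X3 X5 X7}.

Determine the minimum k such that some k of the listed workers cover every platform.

C and D and E together: C ∪ D ∪ E = {X1, X2, X3, X4, X5, X6, X7} — every platform is covered.
Only D contains X1, so D is forced; the remaining 4 platforms need at least 2 more workers (each remaining worker adds at most 3) — so at least 3 workers are needed, and 3 is optimal.

3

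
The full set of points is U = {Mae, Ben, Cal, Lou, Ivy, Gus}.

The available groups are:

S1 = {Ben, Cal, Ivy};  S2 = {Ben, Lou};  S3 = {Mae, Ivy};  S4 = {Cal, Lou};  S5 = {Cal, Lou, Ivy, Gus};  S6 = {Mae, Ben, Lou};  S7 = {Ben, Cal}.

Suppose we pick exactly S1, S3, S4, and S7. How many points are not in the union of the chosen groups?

1

Union of S1, S3, S4, S7 = {Mae, Ben, Cal, Lou, Ivy}.
Not covered: Gus — 1 point.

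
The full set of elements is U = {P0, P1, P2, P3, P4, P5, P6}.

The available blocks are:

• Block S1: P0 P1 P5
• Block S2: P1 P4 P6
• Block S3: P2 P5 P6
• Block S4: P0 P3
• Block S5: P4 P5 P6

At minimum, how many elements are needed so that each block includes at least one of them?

2

The 2 elements {P0, P6} hit every block.
The blocks S4, S5 are pairwise disjoint, so any hitting set needs a separate element for each — at least 2. Hence 2 is optimal.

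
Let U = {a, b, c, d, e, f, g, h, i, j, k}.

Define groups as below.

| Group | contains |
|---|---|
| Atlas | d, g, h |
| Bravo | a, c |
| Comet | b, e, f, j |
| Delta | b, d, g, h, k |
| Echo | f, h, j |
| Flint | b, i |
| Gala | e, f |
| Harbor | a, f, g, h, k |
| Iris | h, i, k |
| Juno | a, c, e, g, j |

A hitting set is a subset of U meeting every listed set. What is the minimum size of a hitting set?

4

T = {a, e, h, i} meets every group (each contains at least one member of T), and |T| = 4.
The groups Atlas, Bravo, Flint, Gala are pairwise disjoint, so any hitting set needs a separate point for each — at least 4. Hence 4 is optimal.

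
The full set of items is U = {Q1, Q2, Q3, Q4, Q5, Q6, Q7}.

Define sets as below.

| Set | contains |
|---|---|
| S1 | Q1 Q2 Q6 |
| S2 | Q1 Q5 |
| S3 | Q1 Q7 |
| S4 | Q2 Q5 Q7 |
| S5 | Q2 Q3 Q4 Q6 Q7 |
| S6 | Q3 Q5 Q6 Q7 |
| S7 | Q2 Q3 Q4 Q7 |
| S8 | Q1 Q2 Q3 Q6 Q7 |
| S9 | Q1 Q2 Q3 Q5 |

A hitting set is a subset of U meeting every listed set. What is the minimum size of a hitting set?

The 2 items {Q1, Q7} hit every set.
The sets S2, S5 are pairwise disjoint, so any hitting set needs a separate item for each — at least 2. Hence 2 is optimal.

2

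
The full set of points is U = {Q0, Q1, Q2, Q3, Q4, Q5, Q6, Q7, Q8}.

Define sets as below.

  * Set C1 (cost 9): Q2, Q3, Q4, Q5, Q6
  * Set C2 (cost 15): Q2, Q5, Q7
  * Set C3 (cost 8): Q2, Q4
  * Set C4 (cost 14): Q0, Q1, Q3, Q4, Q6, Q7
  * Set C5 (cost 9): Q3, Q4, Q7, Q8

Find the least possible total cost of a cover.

32

C1, C4, C5 together cover every point (C1 ∪ C4 ∪ C5 = {Q0, Q1, Q2, Q3, Q4, Q5, Q6, Q7, Q8}); total cost 9 + 14 + 9 = 32.
No covering selection has total cost below 32.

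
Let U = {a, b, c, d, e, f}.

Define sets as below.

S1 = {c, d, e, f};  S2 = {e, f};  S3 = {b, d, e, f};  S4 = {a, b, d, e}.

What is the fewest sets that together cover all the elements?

S1 and S4 cover everything between them: the union {a, b, c, d, e, f} is all of U.
No single set has all 6 elements (the largest, S1, has 4), so 2 is optimal.

2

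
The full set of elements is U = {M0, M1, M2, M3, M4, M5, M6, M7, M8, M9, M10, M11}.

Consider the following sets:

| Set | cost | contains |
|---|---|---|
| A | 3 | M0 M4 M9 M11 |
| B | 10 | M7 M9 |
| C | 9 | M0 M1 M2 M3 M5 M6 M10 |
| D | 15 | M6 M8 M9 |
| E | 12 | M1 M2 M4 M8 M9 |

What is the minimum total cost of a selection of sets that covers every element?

34

A, B, C, E together cover every element (A ∪ B ∪ C ∪ E = {M0, M1, M2, M3, M4, M5, M6, M7, M8, M9, M10, M11}); total cost 3 + 10 + 9 + 12 = 34.
No covering selection has total cost below 34.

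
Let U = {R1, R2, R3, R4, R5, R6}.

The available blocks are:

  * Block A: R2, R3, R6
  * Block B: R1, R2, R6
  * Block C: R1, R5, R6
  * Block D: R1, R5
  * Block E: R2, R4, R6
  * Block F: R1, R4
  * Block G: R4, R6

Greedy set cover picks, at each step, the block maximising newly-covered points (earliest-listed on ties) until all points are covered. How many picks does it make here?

Greedy: pick A (covers 3 new) → pick C (covers 2 new) → pick E (covers 1 new). Total picks: 3.

3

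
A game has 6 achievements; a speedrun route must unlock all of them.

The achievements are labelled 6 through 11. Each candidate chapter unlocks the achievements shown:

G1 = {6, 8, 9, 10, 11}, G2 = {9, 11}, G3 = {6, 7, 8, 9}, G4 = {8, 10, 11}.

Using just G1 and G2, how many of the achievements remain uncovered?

1

Union of G1, G2 = {6, 8, 9, 10, 11}.
Not covered: 7 — 1 achievement.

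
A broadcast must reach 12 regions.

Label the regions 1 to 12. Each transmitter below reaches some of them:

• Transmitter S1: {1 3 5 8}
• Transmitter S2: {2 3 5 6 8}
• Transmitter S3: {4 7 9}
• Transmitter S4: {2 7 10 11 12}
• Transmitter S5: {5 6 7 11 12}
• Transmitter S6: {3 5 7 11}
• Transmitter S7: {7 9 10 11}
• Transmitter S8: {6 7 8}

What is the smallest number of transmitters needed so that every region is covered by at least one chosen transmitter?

S1 and S3 and S4 and S5 together: S1 ∪ S3 ∪ S4 ∪ S5 = {1, 2, 3, 4, 5, 6, 7, 8, 9, 10, 11, 12} — every region is covered.
No 3 of the 8 transmitters cover everything (all 56 combinations miss at least one region), so 4 is optimal.

4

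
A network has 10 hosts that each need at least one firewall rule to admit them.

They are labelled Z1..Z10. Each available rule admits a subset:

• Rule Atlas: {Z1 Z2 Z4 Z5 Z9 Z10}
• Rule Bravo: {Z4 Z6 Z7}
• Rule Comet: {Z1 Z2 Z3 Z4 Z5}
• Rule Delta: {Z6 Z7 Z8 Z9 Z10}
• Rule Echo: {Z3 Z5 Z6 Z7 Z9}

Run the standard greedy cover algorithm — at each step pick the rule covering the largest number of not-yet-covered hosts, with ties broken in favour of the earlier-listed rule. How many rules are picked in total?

3

Greedy: pick Atlas (covers 6 new) → pick Delta (covers 3 new) → pick Comet (covers 1 new). Total picks: 3.
(The true minimum cover uses only 2 rules, so greedy is not optimal here.)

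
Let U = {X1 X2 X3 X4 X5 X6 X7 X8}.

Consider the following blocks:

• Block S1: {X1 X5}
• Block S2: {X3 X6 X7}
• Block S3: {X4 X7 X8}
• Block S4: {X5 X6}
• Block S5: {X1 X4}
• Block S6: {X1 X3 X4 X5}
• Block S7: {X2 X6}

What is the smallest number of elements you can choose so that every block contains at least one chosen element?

Take H = {X4, X5, X6}. Each listed block contains at least one of these, so H is a hitting set of size 3.
The blocks S1, S3, S7 are pairwise disjoint, so any hitting set needs a separate element for each — at least 3. Hence 3 is optimal.

3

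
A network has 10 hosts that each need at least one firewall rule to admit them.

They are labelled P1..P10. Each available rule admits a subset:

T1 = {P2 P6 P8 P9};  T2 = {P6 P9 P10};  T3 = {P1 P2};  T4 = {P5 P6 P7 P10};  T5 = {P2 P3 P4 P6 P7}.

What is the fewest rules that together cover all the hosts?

4

T1 and T3 and T4 and T5 together: T1 ∪ T3 ∪ T4 ∪ T5 = {P1, P2, P3, P4, P5, P6, P7, P8, P9, P10} — every host is covered.
Only T5 contains P3, so T5 is forced; the remaining 5 hosts need at least 3 more rules (each remaining rule adds at most 2) — so at least 4 rules are needed, and 4 is optimal.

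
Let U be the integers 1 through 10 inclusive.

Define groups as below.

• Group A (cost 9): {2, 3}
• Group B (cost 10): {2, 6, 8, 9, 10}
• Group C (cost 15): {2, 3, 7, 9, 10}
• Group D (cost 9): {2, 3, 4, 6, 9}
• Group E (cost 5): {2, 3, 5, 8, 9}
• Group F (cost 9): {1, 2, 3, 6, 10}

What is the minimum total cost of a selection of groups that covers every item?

C, D, E, F together cover every item (C ∪ D ∪ E ∪ F = {1, 2, 3, 4, 5, 6, 7, 8, 9, 10}); total cost 15 + 9 + 5 + 9 = 38.
No covering selection has total cost below 38.

38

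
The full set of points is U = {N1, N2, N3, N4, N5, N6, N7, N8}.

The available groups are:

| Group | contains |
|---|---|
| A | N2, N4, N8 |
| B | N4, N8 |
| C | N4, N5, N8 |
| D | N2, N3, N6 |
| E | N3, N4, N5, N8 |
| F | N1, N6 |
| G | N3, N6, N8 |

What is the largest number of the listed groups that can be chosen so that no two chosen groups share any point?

2

B, D are pairwise disjoint (B={N4,N8}; D={N2,N3,N6}).
Every remaining group overlaps one of these, and no 3 of the listed groups are pairwise disjoint, so 2 is the maximum.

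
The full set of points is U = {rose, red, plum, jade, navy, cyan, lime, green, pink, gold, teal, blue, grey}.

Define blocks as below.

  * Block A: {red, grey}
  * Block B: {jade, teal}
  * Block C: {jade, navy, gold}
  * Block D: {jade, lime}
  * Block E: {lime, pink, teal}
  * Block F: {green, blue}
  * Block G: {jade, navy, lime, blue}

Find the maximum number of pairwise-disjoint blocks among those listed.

A, C, E, F are pairwise disjoint (A={red,grey}; C={jade,navy,gold}; E={lime,pink,teal}; F={green,blue}).
Every remaining block overlaps one of these, and no 5 of the listed blocks are pairwise disjoint, so 4 is the maximum.

4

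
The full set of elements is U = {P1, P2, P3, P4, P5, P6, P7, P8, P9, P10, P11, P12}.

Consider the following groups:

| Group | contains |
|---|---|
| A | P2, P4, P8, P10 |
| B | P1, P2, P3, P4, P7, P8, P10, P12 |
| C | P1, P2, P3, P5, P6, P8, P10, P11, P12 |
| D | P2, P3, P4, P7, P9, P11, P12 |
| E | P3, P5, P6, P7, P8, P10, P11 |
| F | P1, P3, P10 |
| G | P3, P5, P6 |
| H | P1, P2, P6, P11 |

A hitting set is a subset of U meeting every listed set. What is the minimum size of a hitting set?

T = {P2, P3} meets every group (each contains at least one member of T), and |T| = 2.
The groups A, G are pairwise disjoint, so any hitting set needs a separate element for each — at least 2. Hence 2 is optimal.

2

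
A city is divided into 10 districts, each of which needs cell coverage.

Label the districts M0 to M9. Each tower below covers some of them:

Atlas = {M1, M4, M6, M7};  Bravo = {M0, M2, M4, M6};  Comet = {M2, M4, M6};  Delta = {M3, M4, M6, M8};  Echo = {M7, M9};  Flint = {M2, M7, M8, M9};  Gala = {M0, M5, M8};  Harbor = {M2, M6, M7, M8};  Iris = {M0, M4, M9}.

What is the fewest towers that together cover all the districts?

Atlas and Delta and Flint and Gala together: Atlas ∪ Delta ∪ Flint ∪ Gala = {M0, M1, M2, M3, M4, M5, M6, M7, M8, M9} — every district is covered.
No 3 of the 9 towers cover everything (all 84 combinations miss at least one district), so 4 is optimal.

4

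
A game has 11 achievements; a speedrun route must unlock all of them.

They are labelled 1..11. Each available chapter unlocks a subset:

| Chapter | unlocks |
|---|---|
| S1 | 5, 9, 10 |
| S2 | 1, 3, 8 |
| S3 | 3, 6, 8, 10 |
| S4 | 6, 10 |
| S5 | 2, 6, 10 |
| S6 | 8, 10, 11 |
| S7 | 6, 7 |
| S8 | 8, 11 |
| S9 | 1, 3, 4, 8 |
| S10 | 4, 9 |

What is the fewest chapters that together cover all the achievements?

5

S1 and S5 and S6 and S7 and S9 together: S1 ∪ S5 ∪ S6 ∪ S7 ∪ S9 = {1, 2, 3, 4, 5, 6, 7, 8, 9, 10, 11} — every achievement is covered.
No 4 of the 10 chapters cover everything (all 210 combinations miss at least one achievement), so 5 is optimal.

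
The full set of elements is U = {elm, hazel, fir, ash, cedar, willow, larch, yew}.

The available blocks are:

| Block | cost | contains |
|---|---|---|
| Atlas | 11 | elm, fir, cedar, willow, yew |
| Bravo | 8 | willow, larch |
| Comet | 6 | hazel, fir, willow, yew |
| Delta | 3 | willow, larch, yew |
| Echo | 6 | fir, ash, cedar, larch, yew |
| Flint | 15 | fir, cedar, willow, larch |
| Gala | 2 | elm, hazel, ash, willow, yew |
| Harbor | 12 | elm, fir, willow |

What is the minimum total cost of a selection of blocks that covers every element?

8

Echo, Gala together cover every element (Echo ∪ Gala = {elm, hazel, fir, ash, cedar, willow, larch, yew}); total cost 6 + 2 = 8.
No covering selection has total cost below 8.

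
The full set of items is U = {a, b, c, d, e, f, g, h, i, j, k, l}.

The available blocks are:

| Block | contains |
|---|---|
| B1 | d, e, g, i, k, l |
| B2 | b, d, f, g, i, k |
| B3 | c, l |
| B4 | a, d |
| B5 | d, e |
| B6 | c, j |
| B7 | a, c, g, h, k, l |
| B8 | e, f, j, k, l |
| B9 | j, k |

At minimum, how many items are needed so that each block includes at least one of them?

3

T = {c, d, j} meets every block (each contains at least one member of T), and |T| = 3.
The blocks B3, B5, B9 are pairwise disjoint, so any hitting set needs a separate item for each — at least 3. Hence 3 is optimal.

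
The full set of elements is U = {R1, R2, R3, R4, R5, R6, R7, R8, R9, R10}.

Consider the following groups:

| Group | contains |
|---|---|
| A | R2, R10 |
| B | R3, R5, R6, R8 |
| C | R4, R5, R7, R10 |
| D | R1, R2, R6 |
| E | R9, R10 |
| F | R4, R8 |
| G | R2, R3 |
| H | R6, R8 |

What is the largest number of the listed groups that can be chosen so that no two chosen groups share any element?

E, G, H are pairwise disjoint (E={R9,R10}; G={R2,R3}; H={R6,R8}).
Every remaining group overlaps one of these, and no 4 of the listed groups are pairwise disjoint, so 3 is the maximum.

3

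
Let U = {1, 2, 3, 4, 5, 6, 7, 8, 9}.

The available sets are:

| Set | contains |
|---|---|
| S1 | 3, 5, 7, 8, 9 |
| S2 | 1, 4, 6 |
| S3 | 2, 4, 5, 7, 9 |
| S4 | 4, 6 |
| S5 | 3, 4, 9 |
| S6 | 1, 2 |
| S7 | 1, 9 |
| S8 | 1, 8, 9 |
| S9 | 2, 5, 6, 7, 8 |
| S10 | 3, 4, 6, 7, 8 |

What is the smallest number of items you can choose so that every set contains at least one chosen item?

Take H = {1, 6, 9}. Each listed set contains at least one of these, so H is a hitting set of size 3.
The sets S1, S4, S6 are pairwise disjoint, so any hitting set needs a separate item for each — at least 3. Hence 3 is optimal.

3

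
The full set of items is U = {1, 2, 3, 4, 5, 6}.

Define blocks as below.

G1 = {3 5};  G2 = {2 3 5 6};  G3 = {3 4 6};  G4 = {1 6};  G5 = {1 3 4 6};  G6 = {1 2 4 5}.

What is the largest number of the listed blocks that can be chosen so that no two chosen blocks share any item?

G1, G4 are pairwise disjoint (G1={3,5}; G4={1,6}).
Every remaining block overlaps one of these, and no 3 of the listed blocks are pairwise disjoint, so 2 is the maximum.

2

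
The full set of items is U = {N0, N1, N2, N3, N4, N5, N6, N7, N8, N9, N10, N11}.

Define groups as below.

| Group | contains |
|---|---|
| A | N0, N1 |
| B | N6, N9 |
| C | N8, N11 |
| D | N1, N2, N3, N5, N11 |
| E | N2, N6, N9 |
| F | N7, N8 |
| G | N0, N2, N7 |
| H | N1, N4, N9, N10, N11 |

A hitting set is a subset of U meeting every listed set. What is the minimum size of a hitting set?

The 4 items {N0, N8, N9, N11} hit every group.
No choice of 3 items meets every group, so 4 is the minimum.

4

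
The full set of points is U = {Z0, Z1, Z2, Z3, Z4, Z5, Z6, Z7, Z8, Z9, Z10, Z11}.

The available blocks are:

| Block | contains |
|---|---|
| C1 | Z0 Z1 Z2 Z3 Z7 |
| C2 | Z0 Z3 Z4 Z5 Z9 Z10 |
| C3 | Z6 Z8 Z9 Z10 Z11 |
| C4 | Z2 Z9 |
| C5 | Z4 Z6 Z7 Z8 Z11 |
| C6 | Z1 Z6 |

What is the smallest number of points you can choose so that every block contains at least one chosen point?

H = {Z1, Z8, Z9} meets every block (each contains at least one member of H), and |H| = 3.
No choice of 2 points meets every block, so 3 is the minimum.

3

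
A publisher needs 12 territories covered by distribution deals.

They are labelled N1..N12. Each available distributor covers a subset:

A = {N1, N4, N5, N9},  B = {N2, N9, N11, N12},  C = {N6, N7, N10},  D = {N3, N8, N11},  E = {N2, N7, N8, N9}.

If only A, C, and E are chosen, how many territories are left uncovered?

3

Union of A, C, E = {N1, N2, N4, N5, N6, N7, N8, N9, N10}.
Not covered: N3, N11, N12 — 3 territories.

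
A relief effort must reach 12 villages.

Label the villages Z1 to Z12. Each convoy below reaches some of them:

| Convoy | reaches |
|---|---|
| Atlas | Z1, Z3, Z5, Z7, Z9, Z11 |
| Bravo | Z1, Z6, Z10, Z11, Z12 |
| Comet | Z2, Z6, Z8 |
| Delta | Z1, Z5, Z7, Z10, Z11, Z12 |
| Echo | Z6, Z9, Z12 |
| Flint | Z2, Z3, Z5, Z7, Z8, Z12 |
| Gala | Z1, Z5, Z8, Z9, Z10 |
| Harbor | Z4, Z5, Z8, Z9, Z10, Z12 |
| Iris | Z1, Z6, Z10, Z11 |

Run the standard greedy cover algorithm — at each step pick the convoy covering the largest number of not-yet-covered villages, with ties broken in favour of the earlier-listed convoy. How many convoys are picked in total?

3

Greedy: pick Atlas (covers 6 new) → pick Harbor (covers 4 new) → pick Comet (covers 2 new). Total picks: 3.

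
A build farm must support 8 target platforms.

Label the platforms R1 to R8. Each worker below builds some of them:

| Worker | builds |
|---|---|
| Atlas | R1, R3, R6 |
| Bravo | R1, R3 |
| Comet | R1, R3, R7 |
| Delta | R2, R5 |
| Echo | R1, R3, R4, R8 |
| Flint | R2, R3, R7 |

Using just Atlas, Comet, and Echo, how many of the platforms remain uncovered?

2

Union of Atlas, Comet, Echo = {R1, R3, R4, R6, R7, R8}.
Not covered: R2, R5 — 2 platforms.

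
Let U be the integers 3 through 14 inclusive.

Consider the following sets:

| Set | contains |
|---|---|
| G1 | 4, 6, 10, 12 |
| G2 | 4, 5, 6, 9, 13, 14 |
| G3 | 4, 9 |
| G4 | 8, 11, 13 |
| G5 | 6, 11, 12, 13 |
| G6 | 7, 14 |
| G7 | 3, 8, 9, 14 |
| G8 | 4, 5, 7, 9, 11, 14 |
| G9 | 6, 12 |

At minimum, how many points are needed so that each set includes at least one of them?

H = {4, 12, 13, 14} meets every set (each contains at least one member of H), and |H| = 4.
The sets G3, G4, G6, G9 are pairwise disjoint, so any hitting set needs a separate point for each — at least 4. Hence 4 is optimal.

4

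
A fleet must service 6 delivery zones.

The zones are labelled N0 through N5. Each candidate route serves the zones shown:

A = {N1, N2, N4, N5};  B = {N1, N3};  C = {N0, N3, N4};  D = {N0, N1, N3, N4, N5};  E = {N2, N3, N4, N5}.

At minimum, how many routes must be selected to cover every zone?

2

D and E together: D ∪ E = {N0, N1, N2, N3, N4, N5} — every zone is covered.
No single route has all 6 zones (the largest, D, has 5), so 2 is optimal.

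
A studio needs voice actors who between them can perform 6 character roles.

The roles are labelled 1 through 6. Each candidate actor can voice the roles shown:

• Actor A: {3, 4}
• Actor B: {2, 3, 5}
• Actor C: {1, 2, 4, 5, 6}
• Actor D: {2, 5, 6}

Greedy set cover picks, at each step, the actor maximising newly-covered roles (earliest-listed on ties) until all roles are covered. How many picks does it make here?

Greedy: pick C (covers 5 new) → pick A (covers 1 new). Total picks: 2.

2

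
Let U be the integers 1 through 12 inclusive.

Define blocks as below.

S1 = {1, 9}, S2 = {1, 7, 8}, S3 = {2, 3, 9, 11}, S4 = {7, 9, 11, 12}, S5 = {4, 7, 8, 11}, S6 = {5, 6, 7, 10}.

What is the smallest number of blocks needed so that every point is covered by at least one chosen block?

5

Take {S1, S3, S4, S5, S6}. Their union is {1, 2, 3, 4, 5, 6, 7, 8, 9, 10, 11, 12}, which is all 12 points.
No 4 of the 6 blocks cover everything (all 15 combinations miss at least one point), so 5 is optimal.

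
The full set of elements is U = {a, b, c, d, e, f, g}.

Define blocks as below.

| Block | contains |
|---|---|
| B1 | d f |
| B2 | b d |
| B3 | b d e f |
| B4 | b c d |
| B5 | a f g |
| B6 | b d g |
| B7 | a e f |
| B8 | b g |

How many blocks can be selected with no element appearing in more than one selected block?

2

B6, B7 are pairwise disjoint (B6={b,d,g}; B7={a,e,f}).
Every remaining block overlaps one of these, and no 3 of the listed blocks are pairwise disjoint, so 2 is the maximum.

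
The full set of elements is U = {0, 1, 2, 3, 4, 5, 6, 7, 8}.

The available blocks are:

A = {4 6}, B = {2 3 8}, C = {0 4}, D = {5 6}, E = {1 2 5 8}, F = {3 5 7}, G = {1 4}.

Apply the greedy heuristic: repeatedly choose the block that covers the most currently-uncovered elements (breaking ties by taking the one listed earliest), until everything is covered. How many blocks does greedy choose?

Greedy: pick E (covers 4 new) → pick A (covers 2 new) → pick F (covers 2 new) → pick C (covers 1 new). Total picks: 4.

4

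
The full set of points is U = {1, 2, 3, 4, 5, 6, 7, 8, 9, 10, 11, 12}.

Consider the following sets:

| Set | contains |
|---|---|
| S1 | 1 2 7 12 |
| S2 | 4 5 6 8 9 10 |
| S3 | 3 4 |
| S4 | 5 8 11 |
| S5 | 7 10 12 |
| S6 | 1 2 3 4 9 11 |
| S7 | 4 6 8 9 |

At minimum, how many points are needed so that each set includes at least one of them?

3

H = {4, 5, 12} meets every set (each contains at least one member of H), and |H| = 3.
The sets S1, S3, S4 are pairwise disjoint, so any hitting set needs a separate point for each — at least 3. Hence 3 is optimal.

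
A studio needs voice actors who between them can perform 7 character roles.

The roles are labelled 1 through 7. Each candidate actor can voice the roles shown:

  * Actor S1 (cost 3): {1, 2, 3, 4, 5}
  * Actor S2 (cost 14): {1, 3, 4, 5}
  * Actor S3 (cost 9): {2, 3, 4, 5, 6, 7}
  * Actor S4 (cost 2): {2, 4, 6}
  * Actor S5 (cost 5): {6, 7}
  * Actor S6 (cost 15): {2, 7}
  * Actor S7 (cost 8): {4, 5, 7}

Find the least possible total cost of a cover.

S1, S5 together cover every role (S1 ∪ S5 = {1, 2, 3, 4, 5, 6, 7}); total cost 3 + 5 = 8.
The greedy pick S1, S4, S5 costs 10; no covering selection beats 8.

8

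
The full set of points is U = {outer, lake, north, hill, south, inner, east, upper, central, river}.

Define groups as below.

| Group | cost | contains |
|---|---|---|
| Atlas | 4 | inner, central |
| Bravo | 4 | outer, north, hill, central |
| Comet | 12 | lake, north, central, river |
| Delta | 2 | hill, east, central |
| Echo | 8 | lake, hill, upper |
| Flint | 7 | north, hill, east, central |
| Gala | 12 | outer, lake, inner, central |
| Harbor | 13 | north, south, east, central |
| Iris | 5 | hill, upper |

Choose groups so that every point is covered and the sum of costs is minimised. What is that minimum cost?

Atlas, Bravo, Comet, Harbor, Iris together cover every point (Atlas ∪ Bravo ∪ Comet ∪ Harbor ∪ Iris = {outer, lake, north, hill, south, inner, east, upper, central, river}); total cost 4 + 4 + 12 + 13 + 5 = 38.
The greedy pick Delta, Bravo, Atlas, Echo, Comet, Harbor costs 43; no covering selection beats 38.

38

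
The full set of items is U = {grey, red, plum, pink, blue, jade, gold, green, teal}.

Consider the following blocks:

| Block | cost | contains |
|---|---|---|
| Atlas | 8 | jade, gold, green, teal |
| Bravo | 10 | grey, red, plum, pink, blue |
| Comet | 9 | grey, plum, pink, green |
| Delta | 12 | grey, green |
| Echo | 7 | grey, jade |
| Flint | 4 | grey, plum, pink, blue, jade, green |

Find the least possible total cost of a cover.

Atlas, Bravo together cover every item (Atlas ∪ Bravo = {grey, red, plum, pink, blue, jade, gold, green, teal}); total cost 8 + 10 = 18.
The greedy pick Flint, Atlas, Bravo costs 22; no covering selection beats 18.

18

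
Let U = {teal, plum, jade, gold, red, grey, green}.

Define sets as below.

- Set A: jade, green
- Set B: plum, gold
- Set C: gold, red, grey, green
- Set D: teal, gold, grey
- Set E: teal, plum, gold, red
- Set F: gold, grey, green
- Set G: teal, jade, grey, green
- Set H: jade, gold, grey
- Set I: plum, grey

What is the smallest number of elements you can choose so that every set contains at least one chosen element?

3

T = {plum, grey, green} meets every set (each contains at least one member of T), and |T| = 3.
No choice of 2 elements meets every set, so 3 is the minimum.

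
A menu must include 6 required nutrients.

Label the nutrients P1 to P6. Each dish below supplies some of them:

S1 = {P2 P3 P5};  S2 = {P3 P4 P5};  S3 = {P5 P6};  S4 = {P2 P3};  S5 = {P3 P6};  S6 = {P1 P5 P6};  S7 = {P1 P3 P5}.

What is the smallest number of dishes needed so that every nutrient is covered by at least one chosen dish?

3

S1 and S2 and S6 together: S1 ∪ S2 ∪ S6 = {P1, P2, P3, P4, P5, P6} — every nutrient is covered.
Only S2 contains P4, so S2 is forced; the remaining 3 nutrients need at least 2 more dishes (each remaining dish adds at most 2) — so at least 3 dishes are needed, and 3 is optimal.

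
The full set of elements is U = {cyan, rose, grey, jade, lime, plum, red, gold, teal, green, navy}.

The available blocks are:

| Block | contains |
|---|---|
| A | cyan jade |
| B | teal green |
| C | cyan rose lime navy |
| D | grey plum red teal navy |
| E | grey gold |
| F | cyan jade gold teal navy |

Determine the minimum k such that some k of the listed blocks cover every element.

B and C and D and F together: B ∪ C ∪ D ∪ F = {cyan, rose, grey, jade, lime, plum, red, gold, teal, green, navy} — every element is covered.
Only B contains green, so B is forced; the remaining 9 elements need at least 3 more blocks (each remaining block adds at most 4) — so at least 4 blocks are needed, and 4 is optimal.

4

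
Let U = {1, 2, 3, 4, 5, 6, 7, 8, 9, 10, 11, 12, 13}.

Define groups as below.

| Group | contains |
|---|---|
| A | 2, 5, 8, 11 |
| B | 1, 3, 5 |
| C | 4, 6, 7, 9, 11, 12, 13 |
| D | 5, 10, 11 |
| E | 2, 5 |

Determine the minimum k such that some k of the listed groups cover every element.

Take {A, B, C, D}. Their union is {1, 2, 3, 4, 5, 6, 7, 8, 9, 10, 11, 12, 13}, which is all 13 elements.
No 3 of the 5 groups cover everything (all 10 combinations miss at least one element), so 4 is optimal.

4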